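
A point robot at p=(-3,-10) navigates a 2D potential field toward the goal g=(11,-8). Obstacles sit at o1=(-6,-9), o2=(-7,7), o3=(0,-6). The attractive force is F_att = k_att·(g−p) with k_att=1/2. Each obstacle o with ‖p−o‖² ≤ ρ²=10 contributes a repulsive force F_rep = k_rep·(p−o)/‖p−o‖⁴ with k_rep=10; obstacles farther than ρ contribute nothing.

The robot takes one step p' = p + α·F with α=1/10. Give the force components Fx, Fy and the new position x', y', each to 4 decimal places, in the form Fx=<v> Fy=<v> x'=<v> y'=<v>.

F_att = 1/2·(g−p) = 1/2·(14,2) = (7.0000,1.0000)
o1: d²=10 ≤ ρ²=10; F_rep = 10·(3,-1)/10² = (0.3000,-0.1000)
o2: d²=305 > ρ²=10 → inactive
o3: d²=25 > ρ²=10 → inactive
F = F_att + ΣF_rep = (7.3000,0.9000)
p' = p + 1/10·F = (-2.2700,-9.9100)

Fx=7.3000 Fy=0.9000 x'=-2.2700 y'=-9.9100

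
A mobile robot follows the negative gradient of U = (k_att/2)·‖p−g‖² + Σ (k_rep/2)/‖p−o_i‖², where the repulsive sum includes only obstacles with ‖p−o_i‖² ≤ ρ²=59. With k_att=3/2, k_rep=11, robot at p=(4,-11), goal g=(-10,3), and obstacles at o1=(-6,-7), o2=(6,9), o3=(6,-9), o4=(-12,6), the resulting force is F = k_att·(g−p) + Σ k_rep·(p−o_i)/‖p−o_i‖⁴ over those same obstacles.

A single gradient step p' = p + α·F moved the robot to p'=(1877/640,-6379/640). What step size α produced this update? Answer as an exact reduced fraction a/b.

α = 1/20

F_att = 3/2·(g−p) = 3/2·(-14,14) = (-21.0000,21.0000)
o1: d²=116 > ρ²=59 → inactive
o2: d²=404 > ρ²=59 → inactive
o3: d²=8 ≤ ρ²=59; F_rep = 11·(-2,-2)/8² = (-0.3438,-0.3438)
o4: d²=545 > ρ²=59 → inactive
F = F_att + ΣF_rep = (-21.3438,20.6562)
Δp = p'−p = (-1.0672,1.0328); α = Δx/Fx = (-683/640) / (-683/32) = 1/20
check: Δy/Fy = (661/640) / (661/32) = 1/20 ✓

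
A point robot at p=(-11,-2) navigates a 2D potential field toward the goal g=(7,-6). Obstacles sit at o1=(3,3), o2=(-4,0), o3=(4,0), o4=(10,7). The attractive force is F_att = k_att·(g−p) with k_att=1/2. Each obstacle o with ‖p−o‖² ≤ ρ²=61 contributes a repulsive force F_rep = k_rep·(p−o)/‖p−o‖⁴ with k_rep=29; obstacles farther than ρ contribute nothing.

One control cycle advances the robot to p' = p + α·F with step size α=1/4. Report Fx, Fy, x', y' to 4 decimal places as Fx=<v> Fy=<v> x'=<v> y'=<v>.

F_att = 1/2·(g−p) = 1/2·(18,-4) = (9.0000,-2.0000)
o1: d²=221 > ρ²=61 → inactive
o2: d²=53 ≤ ρ²=61; F_rep = 29·(-7,-2)/53² = (-0.0723,-0.0206)
o3: d²=229 > ρ²=61 → inactive
o4: d²=522 > ρ²=61 → inactive
F = F_att + ΣF_rep = (8.9277,-2.0206)
p' = p + 1/4·F = (-8.7681,-2.5052)

Fx=8.9277 Fy=-2.0206 x'=-8.7681 y'=-2.5052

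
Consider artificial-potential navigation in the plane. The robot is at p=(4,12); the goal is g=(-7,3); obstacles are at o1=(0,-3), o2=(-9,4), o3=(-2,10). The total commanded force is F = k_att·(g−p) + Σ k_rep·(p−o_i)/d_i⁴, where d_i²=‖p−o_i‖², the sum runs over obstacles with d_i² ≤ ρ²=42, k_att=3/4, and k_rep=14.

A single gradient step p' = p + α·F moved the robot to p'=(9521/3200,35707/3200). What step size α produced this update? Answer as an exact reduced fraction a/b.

α = 1/8

F_att = 3/4·(g−p) = 3/4·(-11,-9) = (-8.2500,-6.7500)
o1: d²=241 > ρ²=42 → inactive
o2: d²=233 > ρ²=42 → inactive
o3: d²=40 ≤ ρ²=42; F_rep = 14·(6,2)/40² = (0.0525,0.0175)
F = F_att + ΣF_rep = (-8.1975,-6.7325)
Δp = p'−p = (-1.0247,-0.8416); α = Δx/Fx = (-3279/3200) / (-3279/400) = 1/8
check: Δy/Fy = (-2693/3200) / (-2693/400) = 1/8 ✓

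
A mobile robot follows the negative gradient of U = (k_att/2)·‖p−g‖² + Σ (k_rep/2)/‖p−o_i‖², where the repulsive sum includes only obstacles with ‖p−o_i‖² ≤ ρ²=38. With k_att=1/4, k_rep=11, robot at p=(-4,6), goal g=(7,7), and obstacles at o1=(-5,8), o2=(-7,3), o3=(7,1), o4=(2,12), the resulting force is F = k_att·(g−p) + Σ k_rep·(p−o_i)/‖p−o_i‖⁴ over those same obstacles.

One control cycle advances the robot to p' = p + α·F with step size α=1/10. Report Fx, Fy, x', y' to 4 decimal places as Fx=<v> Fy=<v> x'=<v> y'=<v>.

F_att = 1/4·(g−p) = 1/4·(11,1) = (2.7500,0.2500)
o1: d²=5 ≤ ρ²=38; F_rep = 11·(1,-2)/5² = (0.4400,-0.8800)
o2: d²=18 ≤ ρ²=38; F_rep = 11·(3,3)/18² = (0.1019,0.1019)
o3: d²=146 > ρ²=38 → inactive
o4: d²=72 > ρ²=38 → inactive
F = F_att + ΣF_rep = (3.2919,-0.5281)
p' = p + 1/10·F = (-3.6708,5.9472)

Fx=3.2919 Fy=-0.5281 x'=-3.6708 y'=5.9472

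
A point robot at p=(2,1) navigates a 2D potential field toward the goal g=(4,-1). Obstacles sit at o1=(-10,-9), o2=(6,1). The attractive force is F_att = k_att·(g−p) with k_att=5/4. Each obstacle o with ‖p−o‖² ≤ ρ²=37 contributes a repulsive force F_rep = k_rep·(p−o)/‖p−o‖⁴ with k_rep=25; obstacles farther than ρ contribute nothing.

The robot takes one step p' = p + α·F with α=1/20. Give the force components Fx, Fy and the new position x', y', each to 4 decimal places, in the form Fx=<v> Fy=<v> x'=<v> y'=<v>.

F_att = 5/4·(g−p) = 5/4·(2,-2) = (2.5000,-2.5000)
o1: d²=244 > ρ²=37 → inactive
o2: d²=16 ≤ ρ²=37; F_rep = 25·(-4,0)/16² = (-0.3906,0.0000)
F = F_att + ΣF_rep = (2.1094,-2.5000)
p' = p + 1/20·F = (2.1055,0.8750)

Fx=2.1094 Fy=-2.5000 x'=2.1055 y'=0.8750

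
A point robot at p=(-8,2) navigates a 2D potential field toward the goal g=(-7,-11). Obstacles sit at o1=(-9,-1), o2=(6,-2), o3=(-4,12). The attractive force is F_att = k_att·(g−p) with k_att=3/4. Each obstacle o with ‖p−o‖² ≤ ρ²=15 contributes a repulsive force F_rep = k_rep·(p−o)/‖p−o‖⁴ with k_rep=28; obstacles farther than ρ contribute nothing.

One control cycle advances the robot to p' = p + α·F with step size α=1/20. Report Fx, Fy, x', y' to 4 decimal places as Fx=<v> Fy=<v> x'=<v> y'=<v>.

Fx=1.0300 Fy=-8.9100 x'=-7.9485 y'=1.5545

F_att = 3/4·(g−p) = 3/4·(1,-13) = (0.7500,-9.7500)
o1: d²=10 ≤ ρ²=15; F_rep = 28·(1,3)/10² = (0.2800,0.8400)
o2: d²=212 > ρ²=15 → inactive
o3: d²=116 > ρ²=15 → inactive
F = F_att + ΣF_rep = (1.0300,-8.9100)
p' = p + 1/20·F = (-7.9485,1.5545)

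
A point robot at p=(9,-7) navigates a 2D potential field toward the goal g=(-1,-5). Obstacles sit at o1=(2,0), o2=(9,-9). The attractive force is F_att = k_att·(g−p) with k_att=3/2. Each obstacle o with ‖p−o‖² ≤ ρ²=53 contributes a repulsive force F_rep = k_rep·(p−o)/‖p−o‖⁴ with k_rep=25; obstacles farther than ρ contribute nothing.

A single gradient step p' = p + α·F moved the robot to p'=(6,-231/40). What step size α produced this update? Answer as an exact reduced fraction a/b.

α = 1/5

F_att = 3/2·(g−p) = 3/2·(-10,2) = (-15.0000,3.0000)
o1: d²=98 > ρ²=53 → inactive
o2: d²=4 ≤ ρ²=53; F_rep = 25·(0,2)/4² = (0.0000,3.1250)
F = F_att + ΣF_rep = (-15.0000,6.1250)
Δp = p'−p = (-3.0000,1.2250); α = Δx/Fx = (-3) / (-15) = 1/5
check: Δy/Fy = (49/40) / (49/8) = 1/5 ✓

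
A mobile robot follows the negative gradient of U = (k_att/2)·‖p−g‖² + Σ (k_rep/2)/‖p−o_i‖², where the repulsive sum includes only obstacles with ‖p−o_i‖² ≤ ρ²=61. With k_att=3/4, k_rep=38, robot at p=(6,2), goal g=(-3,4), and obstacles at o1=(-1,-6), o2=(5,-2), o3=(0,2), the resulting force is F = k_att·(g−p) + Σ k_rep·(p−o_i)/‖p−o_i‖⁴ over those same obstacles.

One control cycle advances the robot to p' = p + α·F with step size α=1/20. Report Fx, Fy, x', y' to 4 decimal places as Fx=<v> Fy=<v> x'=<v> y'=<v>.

Fx=-6.4426 Fy=2.0260 x'=5.6779 y'=2.1013

F_att = 3/4·(g−p) = 3/4·(-9,2) = (-6.7500,1.5000)
o1: d²=113 > ρ²=61 → inactive
o2: d²=17 ≤ ρ²=61; F_rep = 38·(1,4)/17² = (0.1315,0.5260)
o3: d²=36 ≤ ρ²=61; F_rep = 38·(6,0)/36² = (0.1759,0.0000)
F = F_att + ΣF_rep = (-6.4426,2.0260)
p' = p + 1/20·F = (5.6779,2.1013)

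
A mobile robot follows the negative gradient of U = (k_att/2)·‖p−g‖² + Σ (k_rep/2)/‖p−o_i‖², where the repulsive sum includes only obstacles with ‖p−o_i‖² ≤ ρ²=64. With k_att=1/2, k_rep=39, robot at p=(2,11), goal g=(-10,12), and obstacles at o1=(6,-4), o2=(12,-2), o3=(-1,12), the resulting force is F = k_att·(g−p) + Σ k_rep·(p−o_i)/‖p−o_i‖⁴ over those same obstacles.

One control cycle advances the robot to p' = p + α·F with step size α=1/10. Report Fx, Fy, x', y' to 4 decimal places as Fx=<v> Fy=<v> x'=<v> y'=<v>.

Fx=-4.8300 Fy=0.1100 x'=1.5170 y'=11.0110

F_att = 1/2·(g−p) = 1/2·(-12,1) = (-6.0000,0.5000)
o1: d²=241 > ρ²=64 → inactive
o2: d²=269 > ρ²=64 → inactive
o3: d²=10 ≤ ρ²=64; F_rep = 39·(3,-1)/10² = (1.1700,-0.3900)
F = F_att + ΣF_rep = (-4.8300,0.1100)
p' = p + 1/10·F = (1.5170,11.0110)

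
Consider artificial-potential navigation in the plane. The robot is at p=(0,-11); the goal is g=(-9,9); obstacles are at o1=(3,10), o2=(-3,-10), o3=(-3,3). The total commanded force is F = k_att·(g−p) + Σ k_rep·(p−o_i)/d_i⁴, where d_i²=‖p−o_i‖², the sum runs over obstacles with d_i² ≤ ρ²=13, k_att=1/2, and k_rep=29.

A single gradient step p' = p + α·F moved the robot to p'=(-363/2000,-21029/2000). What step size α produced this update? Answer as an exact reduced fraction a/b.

α = 1/20

F_att = 1/2·(g−p) = 1/2·(-9,20) = (-4.5000,10.0000)
o1: d²=450 > ρ²=13 → inactive
o2: d²=10 ≤ ρ²=13; F_rep = 29·(3,-1)/10² = (0.8700,-0.2900)
o3: d²=205 > ρ²=13 → inactive
F = F_att + ΣF_rep = (-3.6300,9.7100)
Δp = p'−p = (-0.1815,0.4855); α = Δx/Fx = (-363/2000) / (-363/100) = 1/20
check: Δy/Fy = (971/2000) / (971/100) = 1/20 ✓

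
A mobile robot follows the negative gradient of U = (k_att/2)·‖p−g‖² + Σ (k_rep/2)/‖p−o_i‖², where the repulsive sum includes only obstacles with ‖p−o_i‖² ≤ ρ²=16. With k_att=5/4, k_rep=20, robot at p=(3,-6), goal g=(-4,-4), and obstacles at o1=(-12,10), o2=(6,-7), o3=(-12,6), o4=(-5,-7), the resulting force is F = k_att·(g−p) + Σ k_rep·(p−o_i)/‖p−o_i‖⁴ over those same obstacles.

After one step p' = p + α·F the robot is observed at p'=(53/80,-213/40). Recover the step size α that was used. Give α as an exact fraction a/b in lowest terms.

F_att = 5/4·(g−p) = 5/4·(-7,2) = (-8.7500,2.5000)
o1: d²=481 > ρ²=16 → inactive
o2: d²=10 ≤ ρ²=16; F_rep = 20·(-3,1)/10² = (-0.6000,0.2000)
o3: d²=369 > ρ²=16 → inactive
o4: d²=65 > ρ²=16 → inactive
F = F_att + ΣF_rep = (-9.3500,2.7000)
Δp = p'−p = (-2.3375,0.6750); α = Δx/Fx = (-187/80) / (-187/20) = 1/4
check: Δy/Fy = (27/40) / (27/10) = 1/4 ✓

α = 1/4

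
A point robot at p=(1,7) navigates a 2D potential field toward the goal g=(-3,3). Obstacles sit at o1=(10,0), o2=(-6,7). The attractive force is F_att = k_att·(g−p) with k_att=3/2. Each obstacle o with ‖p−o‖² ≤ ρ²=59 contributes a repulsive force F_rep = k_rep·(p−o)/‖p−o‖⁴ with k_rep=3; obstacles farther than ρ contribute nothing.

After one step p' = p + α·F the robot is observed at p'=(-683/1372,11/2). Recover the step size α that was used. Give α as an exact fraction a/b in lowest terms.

F_att = 3/2·(g−p) = 3/2·(-4,-4) = (-6.0000,-6.0000)
o1: d²=130 > ρ²=59 → inactive
o2: d²=49 ≤ ρ²=59; F_rep = 3·(7,0)/49² = (0.0087,0.0000)
F = F_att + ΣF_rep = (-5.9913,-6.0000)
Δp = p'−p = (-1.4978,-1.5000); α = Δx/Fx = (-2055/1372) / (-2055/343) = 1/4
check: Δy/Fy = (-3/2) / (-6) = 1/4 ✓

α = 1/4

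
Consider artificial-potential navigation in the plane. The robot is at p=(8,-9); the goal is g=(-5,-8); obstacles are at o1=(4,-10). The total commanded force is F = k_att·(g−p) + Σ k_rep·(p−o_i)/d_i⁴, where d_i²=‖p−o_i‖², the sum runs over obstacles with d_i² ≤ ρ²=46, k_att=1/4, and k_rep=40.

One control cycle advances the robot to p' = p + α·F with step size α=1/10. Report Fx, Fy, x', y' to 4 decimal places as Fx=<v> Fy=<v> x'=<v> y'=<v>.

F_att = 1/4·(g−p) = 1/4·(-13,1) = (-3.2500,0.2500)
o1: d²=17 ≤ ρ²=46; F_rep = 40·(4,1)/17² = (0.5536,0.1384)
F = F_att + ΣF_rep = (-2.6964,0.3884)
p' = p + 1/10·F = (7.7304,-8.9612)

Fx=-2.6964 Fy=0.3884 x'=7.7304 y'=-8.9612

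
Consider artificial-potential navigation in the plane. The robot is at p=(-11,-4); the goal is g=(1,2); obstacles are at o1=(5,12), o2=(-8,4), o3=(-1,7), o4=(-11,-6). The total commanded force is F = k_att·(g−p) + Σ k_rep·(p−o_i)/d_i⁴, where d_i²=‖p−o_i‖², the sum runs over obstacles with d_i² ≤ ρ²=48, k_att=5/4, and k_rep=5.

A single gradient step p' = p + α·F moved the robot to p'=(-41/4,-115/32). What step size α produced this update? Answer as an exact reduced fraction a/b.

F_att = 5/4·(g−p) = 5/4·(12,6) = (15.0000,7.5000)
o1: d²=512 > ρ²=48 → inactive
o2: d²=73 > ρ²=48 → inactive
o3: d²=221 > ρ²=48 → inactive
o4: d²=4 ≤ ρ²=48; F_rep = 5·(0,2)/4² = (0.0000,0.6250)
F = F_att + ΣF_rep = (15.0000,8.1250)
Δp = p'−p = (0.7500,0.4062); α = Δx/Fx = (3/4) / (15) = 1/20
check: Δy/Fy = (13/32) / (65/8) = 1/20 ✓

α = 1/20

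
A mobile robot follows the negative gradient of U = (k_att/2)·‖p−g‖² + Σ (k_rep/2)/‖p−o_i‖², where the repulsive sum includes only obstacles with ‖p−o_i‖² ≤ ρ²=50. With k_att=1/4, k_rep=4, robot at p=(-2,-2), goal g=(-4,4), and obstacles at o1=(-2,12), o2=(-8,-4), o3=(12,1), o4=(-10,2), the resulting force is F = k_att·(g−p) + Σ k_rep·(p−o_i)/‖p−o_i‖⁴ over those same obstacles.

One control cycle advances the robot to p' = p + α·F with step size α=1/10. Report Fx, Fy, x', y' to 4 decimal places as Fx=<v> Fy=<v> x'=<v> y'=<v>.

F_att = 1/4·(g−p) = 1/4·(-2,6) = (-0.5000,1.5000)
o1: d²=196 > ρ²=50 → inactive
o2: d²=40 ≤ ρ²=50; F_rep = 4·(6,2)/40² = (0.0150,0.0050)
o3: d²=205 > ρ²=50 → inactive
o4: d²=80 > ρ²=50 → inactive
F = F_att + ΣF_rep = (-0.4850,1.5050)
p' = p + 1/10·F = (-2.0485,-1.8495)

Fx=-0.4850 Fy=1.5050 x'=-2.0485 y'=-1.8495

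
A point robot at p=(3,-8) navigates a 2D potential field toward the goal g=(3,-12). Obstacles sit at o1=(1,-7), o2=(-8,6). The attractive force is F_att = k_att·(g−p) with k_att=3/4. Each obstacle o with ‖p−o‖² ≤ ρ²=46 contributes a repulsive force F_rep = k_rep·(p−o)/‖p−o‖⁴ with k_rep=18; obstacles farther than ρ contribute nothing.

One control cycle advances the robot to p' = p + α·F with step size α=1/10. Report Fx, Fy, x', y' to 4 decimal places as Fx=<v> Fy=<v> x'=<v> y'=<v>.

Fx=1.4400 Fy=-3.7200 x'=3.1440 y'=-8.3720

F_att = 3/4·(g−p) = 3/4·(0,-4) = (0.0000,-3.0000)
o1: d²=5 ≤ ρ²=46; F_rep = 18·(2,-1)/5² = (1.4400,-0.7200)
o2: d²=317 > ρ²=46 → inactive
F = F_att + ΣF_rep = (1.4400,-3.7200)
p' = p + 1/10·F = (3.1440,-8.3720)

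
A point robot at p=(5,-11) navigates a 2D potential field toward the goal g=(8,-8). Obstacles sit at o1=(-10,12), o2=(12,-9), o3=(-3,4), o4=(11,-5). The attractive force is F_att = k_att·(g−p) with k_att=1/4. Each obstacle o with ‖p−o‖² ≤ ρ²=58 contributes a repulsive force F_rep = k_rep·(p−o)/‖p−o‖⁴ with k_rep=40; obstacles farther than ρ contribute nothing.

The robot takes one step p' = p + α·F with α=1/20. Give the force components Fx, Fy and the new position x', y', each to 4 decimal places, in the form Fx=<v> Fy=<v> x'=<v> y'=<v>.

Fx=0.6503 Fy=0.7215 x'=5.0325 y'=-10.9639

F_att = 1/4·(g−p) = 1/4·(3,3) = (0.7500,0.7500)
o1: d²=754 > ρ²=58 → inactive
o2: d²=53 ≤ ρ²=58; F_rep = 40·(-7,-2)/53² = (-0.0997,-0.0285)
o3: d²=289 > ρ²=58 → inactive
o4: d²=72 > ρ²=58 → inactive
F = F_att + ΣF_rep = (0.6503,0.7215)
p' = p + 1/20·F = (5.0325,-10.9639)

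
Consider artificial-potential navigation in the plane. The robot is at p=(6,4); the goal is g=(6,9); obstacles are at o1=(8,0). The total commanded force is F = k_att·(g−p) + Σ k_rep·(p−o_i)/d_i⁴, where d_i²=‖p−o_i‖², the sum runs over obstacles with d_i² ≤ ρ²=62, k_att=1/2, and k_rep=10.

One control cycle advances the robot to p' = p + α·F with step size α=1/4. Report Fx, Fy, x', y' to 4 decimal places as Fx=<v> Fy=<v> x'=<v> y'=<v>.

Fx=-0.0500 Fy=2.6000 x'=5.9875 y'=4.6500

F_att = 1/2·(g−p) = 1/2·(0,5) = (0.0000,2.5000)
o1: d²=20 ≤ ρ²=62; F_rep = 10·(-2,4)/20² = (-0.0500,0.1000)
F = F_att + ΣF_rep = (-0.0500,2.6000)
p' = p + 1/4·F = (5.9875,4.6500)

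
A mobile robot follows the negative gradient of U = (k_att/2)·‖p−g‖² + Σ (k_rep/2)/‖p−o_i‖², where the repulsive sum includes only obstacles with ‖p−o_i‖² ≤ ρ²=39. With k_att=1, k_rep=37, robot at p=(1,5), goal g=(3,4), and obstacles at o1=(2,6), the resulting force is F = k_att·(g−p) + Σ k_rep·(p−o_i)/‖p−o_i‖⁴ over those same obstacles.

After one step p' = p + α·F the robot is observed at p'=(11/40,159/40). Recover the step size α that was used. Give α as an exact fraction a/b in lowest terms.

α = 1/10

F_att = 1·(g−p) = 1·(2,-1) = (2.0000,-1.0000)
o1: d²=2 ≤ ρ²=39; F_rep = 37·(-1,-1)/2² = (-9.2500,-9.2500)
F = F_att + ΣF_rep = (-7.2500,-10.2500)
Δp = p'−p = (-0.7250,-1.0250); α = Δx/Fx = (-29/40) / (-29/4) = 1/10
check: Δy/Fy = (-41/40) / (-41/4) = 1/10 ✓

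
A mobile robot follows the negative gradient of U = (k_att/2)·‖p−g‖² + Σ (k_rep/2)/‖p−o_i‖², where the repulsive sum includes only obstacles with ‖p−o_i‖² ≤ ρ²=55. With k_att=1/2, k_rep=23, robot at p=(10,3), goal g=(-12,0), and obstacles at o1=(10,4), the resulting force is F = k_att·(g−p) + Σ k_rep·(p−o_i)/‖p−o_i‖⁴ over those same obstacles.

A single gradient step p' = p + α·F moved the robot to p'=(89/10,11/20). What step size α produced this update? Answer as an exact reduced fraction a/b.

F_att = 1/2·(g−p) = 1/2·(-22,-3) = (-11.0000,-1.5000)
o1: d²=1 ≤ ρ²=55; F_rep = 23·(0,-1)/1² = (0.0000,-23.0000)
F = F_att + ΣF_rep = (-11.0000,-24.5000)
Δp = p'−p = (-1.1000,-2.4500); α = Δx/Fx = (-11/10) / (-11) = 1/10
check: Δy/Fy = (-49/20) / (-49/2) = 1/10 ✓

α = 1/10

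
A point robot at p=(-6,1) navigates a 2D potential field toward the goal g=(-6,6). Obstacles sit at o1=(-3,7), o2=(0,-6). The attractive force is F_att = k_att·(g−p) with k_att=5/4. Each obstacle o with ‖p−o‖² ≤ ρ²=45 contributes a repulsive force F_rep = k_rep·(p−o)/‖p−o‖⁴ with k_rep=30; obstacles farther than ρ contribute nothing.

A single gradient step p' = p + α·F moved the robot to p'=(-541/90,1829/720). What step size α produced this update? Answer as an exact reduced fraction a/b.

F_att = 5/4·(g−p) = 5/4·(0,5) = (0.0000,6.2500)
o1: d²=45 ≤ ρ²=45; F_rep = 30·(-3,-6)/45² = (-0.0444,-0.0889)
o2: d²=85 > ρ²=45 → inactive
F = F_att + ΣF_rep = (-0.0444,6.1611)
Δp = p'−p = (-0.0111,1.5403); α = Δx/Fx = (-1/90) / (-2/45) = 1/4
check: Δy/Fy = (1109/720) / (1109/180) = 1/4 ✓

α = 1/4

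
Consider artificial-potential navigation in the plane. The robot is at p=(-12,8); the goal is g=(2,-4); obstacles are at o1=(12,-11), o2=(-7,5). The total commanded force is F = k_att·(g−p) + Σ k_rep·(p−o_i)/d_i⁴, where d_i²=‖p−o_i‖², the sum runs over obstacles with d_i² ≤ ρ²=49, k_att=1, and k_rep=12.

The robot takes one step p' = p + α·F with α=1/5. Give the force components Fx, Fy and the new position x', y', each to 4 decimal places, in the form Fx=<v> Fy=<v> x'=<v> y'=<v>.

F_att = 1·(g−p) = 1·(14,-12) = (14.0000,-12.0000)
o1: d²=937 > ρ²=49 → inactive
o2: d²=34 ≤ ρ²=49; F_rep = 12·(-5,3)/34² = (-0.0519,0.0311)
F = F_att + ΣF_rep = (13.9481,-11.9689)
p' = p + 1/5·F = (-9.2104,5.6062)

Fx=13.9481 Fy=-11.9689 x'=-9.2104 y'=5.6062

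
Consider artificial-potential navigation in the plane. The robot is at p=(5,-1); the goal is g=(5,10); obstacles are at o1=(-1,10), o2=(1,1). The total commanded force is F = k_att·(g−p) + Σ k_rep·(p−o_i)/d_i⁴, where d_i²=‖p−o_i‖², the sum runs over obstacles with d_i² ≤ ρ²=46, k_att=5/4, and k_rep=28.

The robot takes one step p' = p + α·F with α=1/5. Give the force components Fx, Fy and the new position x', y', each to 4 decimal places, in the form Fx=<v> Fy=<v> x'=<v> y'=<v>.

Fx=0.2800 Fy=13.6100 x'=5.0560 y'=1.7220

F_att = 5/4·(g−p) = 5/4·(0,11) = (0.0000,13.7500)
o1: d²=157 > ρ²=46 → inactive
o2: d²=20 ≤ ρ²=46; F_rep = 28·(4,-2)/20² = (0.2800,-0.1400)
F = F_att + ΣF_rep = (0.2800,13.6100)
p' = p + 1/5·F = (5.0560,1.7220)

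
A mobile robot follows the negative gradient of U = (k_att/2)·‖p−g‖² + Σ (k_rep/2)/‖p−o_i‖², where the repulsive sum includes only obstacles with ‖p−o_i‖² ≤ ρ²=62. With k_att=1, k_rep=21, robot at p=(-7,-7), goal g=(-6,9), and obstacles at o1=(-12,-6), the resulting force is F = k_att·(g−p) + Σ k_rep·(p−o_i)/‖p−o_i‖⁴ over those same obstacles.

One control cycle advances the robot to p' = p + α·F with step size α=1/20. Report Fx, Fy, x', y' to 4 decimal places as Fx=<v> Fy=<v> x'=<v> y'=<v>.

F_att = 1·(g−p) = 1·(1,16) = (1.0000,16.0000)
o1: d²=26 ≤ ρ²=62; F_rep = 21·(5,-1)/26² = (0.1553,-0.0311)
F = F_att + ΣF_rep = (1.1553,15.9689)
p' = p + 1/20·F = (-6.9422,-6.2016)

Fx=1.1553 Fy=15.9689 x'=-6.9422 y'=-6.2016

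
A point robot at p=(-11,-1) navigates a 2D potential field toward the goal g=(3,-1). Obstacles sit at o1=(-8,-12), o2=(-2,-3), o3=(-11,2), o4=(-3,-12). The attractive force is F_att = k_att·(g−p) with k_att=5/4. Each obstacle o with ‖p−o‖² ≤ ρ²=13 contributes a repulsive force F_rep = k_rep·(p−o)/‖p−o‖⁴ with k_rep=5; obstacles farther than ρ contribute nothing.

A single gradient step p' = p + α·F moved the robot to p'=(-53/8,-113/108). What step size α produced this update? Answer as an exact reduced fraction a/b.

α = 1/4

F_att = 5/4·(g−p) = 5/4·(14,0) = (17.5000,0.0000)
o1: d²=130 > ρ²=13 → inactive
o2: d²=85 > ρ²=13 → inactive
o3: d²=9 ≤ ρ²=13; F_rep = 5·(0,-3)/9² = (0.0000,-0.1852)
o4: d²=185 > ρ²=13 → inactive
F = F_att + ΣF_rep = (17.5000,-0.1852)
Δp = p'−p = (4.3750,-0.0463); α = Δx/Fx = (35/8) / (35/2) = 1/4
check: Δy/Fy = (-5/108) / (-5/27) = 1/4 ✓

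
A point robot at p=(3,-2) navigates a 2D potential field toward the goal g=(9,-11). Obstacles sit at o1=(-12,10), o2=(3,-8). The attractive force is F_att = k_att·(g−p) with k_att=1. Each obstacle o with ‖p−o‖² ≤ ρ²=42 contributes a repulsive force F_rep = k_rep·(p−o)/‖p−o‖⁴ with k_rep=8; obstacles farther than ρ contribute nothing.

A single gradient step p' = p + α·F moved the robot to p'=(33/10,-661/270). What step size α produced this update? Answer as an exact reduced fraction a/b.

F_att = 1·(g−p) = 1·(6,-9) = (6.0000,-9.0000)
o1: d²=369 > ρ²=42 → inactive
o2: d²=36 ≤ ρ²=42; F_rep = 8·(0,6)/36² = (0.0000,0.0370)
F = F_att + ΣF_rep = (6.0000,-8.9630)
Δp = p'−p = (0.3000,-0.4481); α = Δx/Fx = (3/10) / (6) = 1/20
check: Δy/Fy = (-121/270) / (-242/27) = 1/20 ✓

α = 1/20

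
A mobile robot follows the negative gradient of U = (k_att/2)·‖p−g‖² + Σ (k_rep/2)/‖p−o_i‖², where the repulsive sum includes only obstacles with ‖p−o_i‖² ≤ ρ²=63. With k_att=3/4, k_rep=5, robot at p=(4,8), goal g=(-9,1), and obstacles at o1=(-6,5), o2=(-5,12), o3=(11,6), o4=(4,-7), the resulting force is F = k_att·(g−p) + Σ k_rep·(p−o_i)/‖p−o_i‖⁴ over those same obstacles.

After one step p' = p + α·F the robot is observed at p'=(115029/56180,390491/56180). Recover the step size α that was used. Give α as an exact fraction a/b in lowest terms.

F_att = 3/4·(g−p) = 3/4·(-13,-7) = (-9.7500,-5.2500)
o1: d²=109 > ρ²=63 → inactive
o2: d²=97 > ρ²=63 → inactive
o3: d²=53 ≤ ρ²=63; F_rep = 5·(-7,2)/53² = (-0.0125,0.0036)
o4: d²=225 > ρ²=63 → inactive
F = F_att + ΣF_rep = (-9.7625,-5.2464)
Δp = p'−p = (-1.9525,-1.0493); α = Δx/Fx = (-109691/56180) / (-109691/11236) = 1/5
check: Δy/Fy = (-58949/56180) / (-58949/11236) = 1/5 ✓

α = 1/5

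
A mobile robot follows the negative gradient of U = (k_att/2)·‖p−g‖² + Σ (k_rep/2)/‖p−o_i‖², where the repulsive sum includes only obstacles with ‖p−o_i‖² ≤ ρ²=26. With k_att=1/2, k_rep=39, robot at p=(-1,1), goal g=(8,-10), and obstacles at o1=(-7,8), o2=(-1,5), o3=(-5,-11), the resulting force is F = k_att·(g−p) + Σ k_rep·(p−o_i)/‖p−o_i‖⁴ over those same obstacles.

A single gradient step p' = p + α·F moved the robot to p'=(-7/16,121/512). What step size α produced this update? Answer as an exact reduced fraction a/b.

α = 1/8

F_att = 1/2·(g−p) = 1/2·(9,-11) = (4.5000,-5.5000)
o1: d²=85 > ρ²=26 → inactive
o2: d²=16 ≤ ρ²=26; F_rep = 39·(0,-4)/16² = (0.0000,-0.6094)
o3: d²=160 > ρ²=26 → inactive
F = F_att + ΣF_rep = (4.5000,-6.1094)
Δp = p'−p = (0.5625,-0.7637); α = Δx/Fx = (9/16) / (9/2) = 1/8
check: Δy/Fy = (-391/512) / (-391/64) = 1/8 ✓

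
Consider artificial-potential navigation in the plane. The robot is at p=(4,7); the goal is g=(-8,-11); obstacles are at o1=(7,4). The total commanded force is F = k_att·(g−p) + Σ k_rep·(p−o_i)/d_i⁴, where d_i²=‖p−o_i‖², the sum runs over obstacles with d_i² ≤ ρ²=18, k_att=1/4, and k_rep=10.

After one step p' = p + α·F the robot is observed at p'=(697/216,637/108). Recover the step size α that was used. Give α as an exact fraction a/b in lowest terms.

α = 1/4

F_att = 1/4·(g−p) = 1/4·(-12,-18) = (-3.0000,-4.5000)
o1: d²=18 ≤ ρ²=18; F_rep = 10·(-3,3)/18² = (-0.0926,0.0926)
F = F_att + ΣF_rep = (-3.0926,-4.4074)
Δp = p'−p = (-0.7731,-1.1019); α = Δx/Fx = (-167/216) / (-167/54) = 1/4
check: Δy/Fy = (-119/108) / (-119/27) = 1/4 ✓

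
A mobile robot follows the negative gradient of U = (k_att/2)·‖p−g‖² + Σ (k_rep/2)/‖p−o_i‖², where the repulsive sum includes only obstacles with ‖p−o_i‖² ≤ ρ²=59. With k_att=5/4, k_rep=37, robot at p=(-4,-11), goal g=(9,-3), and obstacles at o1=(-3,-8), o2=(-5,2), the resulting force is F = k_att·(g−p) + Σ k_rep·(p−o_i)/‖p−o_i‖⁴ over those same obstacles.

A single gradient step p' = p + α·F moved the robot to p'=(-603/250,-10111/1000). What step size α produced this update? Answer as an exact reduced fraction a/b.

α = 1/10

F_att = 5/4·(g−p) = 5/4·(13,8) = (16.2500,10.0000)
o1: d²=10 ≤ ρ²=59; F_rep = 37·(-1,-3)/10² = (-0.3700,-1.1100)
o2: d²=170 > ρ²=59 → inactive
F = F_att + ΣF_rep = (15.8800,8.8900)
Δp = p'−p = (1.5880,0.8890); α = Δx/Fx = (397/250) / (397/25) = 1/10
check: Δy/Fy = (889/1000) / (889/100) = 1/10 ✓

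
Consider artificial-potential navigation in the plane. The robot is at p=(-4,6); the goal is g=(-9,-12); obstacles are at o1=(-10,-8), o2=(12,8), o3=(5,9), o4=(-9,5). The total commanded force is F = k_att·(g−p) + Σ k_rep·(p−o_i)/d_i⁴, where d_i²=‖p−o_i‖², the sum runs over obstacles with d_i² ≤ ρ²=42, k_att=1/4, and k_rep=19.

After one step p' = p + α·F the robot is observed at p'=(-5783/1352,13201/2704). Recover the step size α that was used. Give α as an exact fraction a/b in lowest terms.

α = 1/4

F_att = 1/4·(g−p) = 1/4·(-5,-18) = (-1.2500,-4.5000)
o1: d²=232 > ρ²=42 → inactive
o2: d²=260 > ρ²=42 → inactive
o3: d²=90 > ρ²=42 → inactive
o4: d²=26 ≤ ρ²=42; F_rep = 19·(5,1)/26² = (0.1405,0.0281)
F = F_att + ΣF_rep = (-1.1095,-4.4719)
Δp = p'−p = (-0.2774,-1.1180); α = Δx/Fx = (-375/1352) / (-375/338) = 1/4
check: Δy/Fy = (-3023/2704) / (-3023/676) = 1/4 ✓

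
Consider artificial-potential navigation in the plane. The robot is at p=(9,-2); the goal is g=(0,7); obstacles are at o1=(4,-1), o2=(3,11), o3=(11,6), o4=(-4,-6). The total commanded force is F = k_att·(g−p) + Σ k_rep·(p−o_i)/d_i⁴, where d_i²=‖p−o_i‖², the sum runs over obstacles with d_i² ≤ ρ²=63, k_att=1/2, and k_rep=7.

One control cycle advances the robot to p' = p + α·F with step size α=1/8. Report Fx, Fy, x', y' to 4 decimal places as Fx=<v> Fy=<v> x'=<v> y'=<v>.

F_att = 1/2·(g−p) = 1/2·(-9,9) = (-4.5000,4.5000)
o1: d²=26 ≤ ρ²=63; F_rep = 7·(5,-1)/26² = (0.0518,-0.0104)
o2: d²=205 > ρ²=63 → inactive
o3: d²=68 > ρ²=63 → inactive
o4: d²=185 > ρ²=63 → inactive
F = F_att + ΣF_rep = (-4.4482,4.4896)
p' = p + 1/8·F = (8.4440,-1.4388)

Fx=-4.4482 Fy=4.4896 x'=8.4440 y'=-1.4388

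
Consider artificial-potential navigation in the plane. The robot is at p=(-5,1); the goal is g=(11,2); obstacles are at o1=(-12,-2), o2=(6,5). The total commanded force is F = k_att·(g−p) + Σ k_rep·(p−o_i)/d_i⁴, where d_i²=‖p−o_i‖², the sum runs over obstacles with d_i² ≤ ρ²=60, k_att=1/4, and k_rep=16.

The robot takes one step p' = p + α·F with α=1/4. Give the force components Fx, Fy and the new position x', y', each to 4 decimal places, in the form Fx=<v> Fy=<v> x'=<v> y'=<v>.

Fx=4.0333 Fy=0.2643 x'=-3.9917 y'=1.0661

F_att = 1/4·(g−p) = 1/4·(16,1) = (4.0000,0.2500)
o1: d²=58 ≤ ρ²=60; F_rep = 16·(7,3)/58² = (0.0333,0.0143)
o2: d²=137 > ρ²=60 → inactive
F = F_att + ΣF_rep = (4.0333,0.2643)
p' = p + 1/4·F = (-3.9917,1.0661)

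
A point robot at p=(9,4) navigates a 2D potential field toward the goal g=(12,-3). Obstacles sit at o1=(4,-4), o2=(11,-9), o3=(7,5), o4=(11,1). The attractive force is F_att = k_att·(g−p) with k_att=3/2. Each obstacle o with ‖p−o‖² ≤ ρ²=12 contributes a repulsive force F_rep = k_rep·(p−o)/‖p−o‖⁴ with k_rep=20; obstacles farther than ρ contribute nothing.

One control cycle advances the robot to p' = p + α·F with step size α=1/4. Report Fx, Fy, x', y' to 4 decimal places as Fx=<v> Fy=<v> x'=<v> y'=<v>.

Fx=6.1000 Fy=-11.3000 x'=10.5250 y'=1.1750

F_att = 3/2·(g−p) = 3/2·(3,-7) = (4.5000,-10.5000)
o1: d²=89 > ρ²=12 → inactive
o2: d²=173 > ρ²=12 → inactive
o3: d²=5 ≤ ρ²=12; F_rep = 20·(2,-1)/5² = (1.6000,-0.8000)
o4: d²=13 > ρ²=12 → inactive
F = F_att + ΣF_rep = (6.1000,-11.3000)
p' = p + 1/4·F = (10.5250,1.1750)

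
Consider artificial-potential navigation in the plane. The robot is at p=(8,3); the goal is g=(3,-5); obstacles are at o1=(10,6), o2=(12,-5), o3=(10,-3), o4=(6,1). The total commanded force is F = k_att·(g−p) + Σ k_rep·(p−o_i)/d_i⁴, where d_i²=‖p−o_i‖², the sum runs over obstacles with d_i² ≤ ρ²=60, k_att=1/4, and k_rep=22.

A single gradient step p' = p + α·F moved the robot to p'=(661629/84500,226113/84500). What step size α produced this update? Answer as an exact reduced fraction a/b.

F_att = 1/4·(g−p) = 1/4·(-5,-8) = (-1.2500,-2.0000)
o1: d²=13 ≤ ρ²=60; F_rep = 22·(-2,-3)/13² = (-0.2604,-0.3905)
o2: d²=80 > ρ²=60 → inactive
o3: d²=40 ≤ ρ²=60; F_rep = 22·(-2,6)/40² = (-0.0275,0.0825)
o4: d²=8 ≤ ρ²=60; F_rep = 22·(2,2)/8² = (0.6875,0.6875)
F = F_att + ΣF_rep = (-0.8504,-1.6205)
Δp = p'−p = (-0.1701,-0.3241); α = Δx/Fx = (-14371/84500) / (-14371/16900) = 1/5
check: Δy/Fy = (-27387/84500) / (-27387/16900) = 1/5 ✓

α = 1/5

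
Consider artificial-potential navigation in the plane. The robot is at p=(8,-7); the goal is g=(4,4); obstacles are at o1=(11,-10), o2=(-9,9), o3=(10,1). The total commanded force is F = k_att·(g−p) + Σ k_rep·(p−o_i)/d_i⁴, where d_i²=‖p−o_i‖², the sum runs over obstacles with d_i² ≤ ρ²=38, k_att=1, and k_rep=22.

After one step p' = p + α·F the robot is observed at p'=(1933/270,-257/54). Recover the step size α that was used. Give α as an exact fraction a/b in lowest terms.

F_att = 1·(g−p) = 1·(-4,11) = (-4.0000,11.0000)
o1: d²=18 ≤ ρ²=38; F_rep = 22·(-3,3)/18² = (-0.2037,0.2037)
o2: d²=545 > ρ²=38 → inactive
o3: d²=68 > ρ²=38 → inactive
F = F_att + ΣF_rep = (-4.2037,11.2037)
Δp = p'−p = (-0.8407,2.2407); α = Δx/Fx = (-227/270) / (-227/54) = 1/5
check: Δy/Fy = (121/54) / (605/54) = 1/5 ✓

α = 1/5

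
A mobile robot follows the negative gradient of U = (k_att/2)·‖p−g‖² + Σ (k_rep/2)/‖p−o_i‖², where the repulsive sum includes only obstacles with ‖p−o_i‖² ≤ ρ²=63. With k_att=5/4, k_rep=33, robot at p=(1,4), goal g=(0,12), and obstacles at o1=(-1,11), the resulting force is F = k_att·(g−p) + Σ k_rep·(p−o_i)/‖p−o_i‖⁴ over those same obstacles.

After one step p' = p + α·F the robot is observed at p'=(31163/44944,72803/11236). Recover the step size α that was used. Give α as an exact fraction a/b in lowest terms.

F_att = 5/4·(g−p) = 5/4·(-1,8) = (-1.2500,10.0000)
o1: d²=53 ≤ ρ²=63; F_rep = 33·(2,-7)/53² = (0.0235,-0.0822)
F = F_att + ΣF_rep = (-1.2265,9.9178)
Δp = p'−p = (-0.3066,2.4794); α = Δx/Fx = (-13781/44944) / (-13781/11236) = 1/4
check: Δy/Fy = (27859/11236) / (27859/2809) = 1/4 ✓

α = 1/4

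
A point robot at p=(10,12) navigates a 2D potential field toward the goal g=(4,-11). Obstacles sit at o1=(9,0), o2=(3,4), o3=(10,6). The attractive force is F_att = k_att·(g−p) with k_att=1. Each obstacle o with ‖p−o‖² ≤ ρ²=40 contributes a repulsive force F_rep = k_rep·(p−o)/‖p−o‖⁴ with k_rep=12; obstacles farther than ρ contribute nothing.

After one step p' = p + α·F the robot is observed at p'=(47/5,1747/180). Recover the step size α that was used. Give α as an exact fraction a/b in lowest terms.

α = 1/10

F_att = 1·(g−p) = 1·(-6,-23) = (-6.0000,-23.0000)
o1: d²=145 > ρ²=40 → inactive
o2: d²=113 > ρ²=40 → inactive
o3: d²=36 ≤ ρ²=40; F_rep = 12·(0,6)/36² = (0.0000,0.0556)
F = F_att + ΣF_rep = (-6.0000,-22.9444)
Δp = p'−p = (-0.6000,-2.2944); α = Δx/Fx = (-3/5) / (-6) = 1/10
check: Δy/Fy = (-413/180) / (-413/18) = 1/10 ✓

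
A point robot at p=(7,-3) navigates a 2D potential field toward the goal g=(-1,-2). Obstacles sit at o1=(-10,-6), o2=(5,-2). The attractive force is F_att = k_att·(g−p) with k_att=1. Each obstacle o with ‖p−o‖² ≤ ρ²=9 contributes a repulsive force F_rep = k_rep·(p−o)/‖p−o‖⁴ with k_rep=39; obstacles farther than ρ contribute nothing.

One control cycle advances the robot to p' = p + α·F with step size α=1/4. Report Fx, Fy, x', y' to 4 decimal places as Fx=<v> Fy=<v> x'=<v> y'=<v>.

Fx=-4.8800 Fy=-0.5600 x'=5.7800 y'=-3.1400

F_att = 1·(g−p) = 1·(-8,1) = (-8.0000,1.0000)
o1: d²=298 > ρ²=9 → inactive
o2: d²=5 ≤ ρ²=9; F_rep = 39·(2,-1)/5² = (3.1200,-1.5600)
F = F_att + ΣF_rep = (-4.8800,-0.5600)
p' = p + 1/4·F = (5.7800,-3.1400)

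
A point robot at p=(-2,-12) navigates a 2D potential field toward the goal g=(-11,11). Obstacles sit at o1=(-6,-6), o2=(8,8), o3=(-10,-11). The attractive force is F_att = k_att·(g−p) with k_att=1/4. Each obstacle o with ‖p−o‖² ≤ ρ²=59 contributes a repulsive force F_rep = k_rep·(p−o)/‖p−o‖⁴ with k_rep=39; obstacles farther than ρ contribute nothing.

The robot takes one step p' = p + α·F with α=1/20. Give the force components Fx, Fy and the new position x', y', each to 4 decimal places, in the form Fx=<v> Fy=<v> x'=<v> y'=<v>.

F_att = 1/4·(g−p) = 1/4·(-9,23) = (-2.2500,5.7500)
o1: d²=52 ≤ ρ²=59; F_rep = 39·(4,-6)/52² = (0.0577,-0.0865)
o2: d²=500 > ρ²=59 → inactive
o3: d²=65 > ρ²=59 → inactive
F = F_att + ΣF_rep = (-2.1923,5.6635)
p' = p + 1/20·F = (-2.1096,-11.7168)

Fx=-2.1923 Fy=5.6635 x'=-2.1096 y'=-11.7168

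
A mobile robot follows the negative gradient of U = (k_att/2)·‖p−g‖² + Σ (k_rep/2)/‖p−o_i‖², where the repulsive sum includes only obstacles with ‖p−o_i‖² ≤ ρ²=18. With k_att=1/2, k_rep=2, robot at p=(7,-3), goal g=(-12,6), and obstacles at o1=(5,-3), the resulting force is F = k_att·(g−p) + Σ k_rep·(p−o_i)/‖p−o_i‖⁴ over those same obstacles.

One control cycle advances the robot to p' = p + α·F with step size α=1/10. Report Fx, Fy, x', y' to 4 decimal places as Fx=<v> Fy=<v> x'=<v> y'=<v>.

Fx=-9.2500 Fy=4.5000 x'=6.0750 y'=-2.5500

F_att = 1/2·(g−p) = 1/2·(-19,9) = (-9.5000,4.5000)
o1: d²=4 ≤ ρ²=18; F_rep = 2·(2,0)/4² = (0.2500,0.0000)
F = F_att + ΣF_rep = (-9.2500,4.5000)
p' = p + 1/10·F = (6.0750,-2.5500)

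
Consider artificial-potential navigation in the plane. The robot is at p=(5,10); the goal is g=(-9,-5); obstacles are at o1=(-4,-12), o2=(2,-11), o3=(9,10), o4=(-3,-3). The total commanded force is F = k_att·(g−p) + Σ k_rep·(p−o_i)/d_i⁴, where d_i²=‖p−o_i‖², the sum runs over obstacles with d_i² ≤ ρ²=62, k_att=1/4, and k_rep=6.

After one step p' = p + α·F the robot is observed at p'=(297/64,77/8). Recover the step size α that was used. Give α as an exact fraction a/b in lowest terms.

α = 1/10

F_att = 1/4·(g−p) = 1/4·(-14,-15) = (-3.5000,-3.7500)
o1: d²=565 > ρ²=62 → inactive
o2: d²=450 > ρ²=62 → inactive
o3: d²=16 ≤ ρ²=62; F_rep = 6·(-4,0)/16² = (-0.0938,0.0000)
o4: d²=233 > ρ²=62 → inactive
F = F_att + ΣF_rep = (-3.5938,-3.7500)
Δp = p'−p = (-0.3594,-0.3750); α = Δx/Fx = (-23/64) / (-115/32) = 1/10
check: Δy/Fy = (-3/8) / (-15/4) = 1/10 ✓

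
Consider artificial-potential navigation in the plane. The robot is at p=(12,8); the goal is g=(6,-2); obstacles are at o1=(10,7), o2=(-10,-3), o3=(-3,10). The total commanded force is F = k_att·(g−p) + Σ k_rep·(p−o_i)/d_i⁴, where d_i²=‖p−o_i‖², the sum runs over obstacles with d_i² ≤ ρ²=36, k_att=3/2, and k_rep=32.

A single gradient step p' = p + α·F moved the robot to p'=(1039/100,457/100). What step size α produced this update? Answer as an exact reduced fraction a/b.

α = 1/4

F_att = 3/2·(g−p) = 3/2·(-6,-10) = (-9.0000,-15.0000)
o1: d²=5 ≤ ρ²=36; F_rep = 32·(2,1)/5² = (2.5600,1.2800)
o2: d²=605 > ρ²=36 → inactive
o3: d²=229 > ρ²=36 → inactive
F = F_att + ΣF_rep = (-6.4400,-13.7200)
Δp = p'−p = (-1.6100,-3.4300); α = Δx/Fx = (-161/100) / (-161/25) = 1/4
check: Δy/Fy = (-343/100) / (-343/25) = 1/4 ✓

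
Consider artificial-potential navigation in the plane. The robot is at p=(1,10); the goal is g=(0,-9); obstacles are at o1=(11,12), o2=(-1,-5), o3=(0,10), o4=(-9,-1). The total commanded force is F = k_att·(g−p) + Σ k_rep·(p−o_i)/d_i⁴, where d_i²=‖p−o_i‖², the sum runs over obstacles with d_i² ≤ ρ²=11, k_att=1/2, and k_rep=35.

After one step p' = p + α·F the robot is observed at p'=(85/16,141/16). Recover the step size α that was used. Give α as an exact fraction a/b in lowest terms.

α = 1/8

F_att = 1/2·(g−p) = 1/2·(-1,-19) = (-0.5000,-9.5000)
o1: d²=104 > ρ²=11 → inactive
o2: d²=229 > ρ²=11 → inactive
o3: d²=1 ≤ ρ²=11; F_rep = 35·(1,0)/1² = (35.0000,0.0000)
o4: d²=221 > ρ²=11 → inactive
F = F_att + ΣF_rep = (34.5000,-9.5000)
Δp = p'−p = (4.3125,-1.1875); α = Δx/Fx = (69/16) / (69/2) = 1/8
check: Δy/Fy = (-19/16) / (-19/2) = 1/8 ✓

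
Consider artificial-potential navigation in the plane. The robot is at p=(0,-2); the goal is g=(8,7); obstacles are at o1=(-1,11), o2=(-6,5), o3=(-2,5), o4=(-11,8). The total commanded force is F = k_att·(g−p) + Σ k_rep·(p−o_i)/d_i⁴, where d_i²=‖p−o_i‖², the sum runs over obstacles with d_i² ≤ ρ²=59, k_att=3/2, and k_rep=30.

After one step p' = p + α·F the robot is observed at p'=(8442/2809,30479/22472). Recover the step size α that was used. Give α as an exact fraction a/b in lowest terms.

F_att = 3/2·(g−p) = 3/2·(8,9) = (12.0000,13.5000)
o1: d²=170 > ρ²=59 → inactive
o2: d²=85 > ρ²=59 → inactive
o3: d²=53 ≤ ρ²=59; F_rep = 30·(2,-7)/53² = (0.0214,-0.0748)
o4: d²=221 > ρ²=59 → inactive
F = F_att + ΣF_rep = (12.0214,13.4252)
Δp = p'−p = (3.0053,3.3563); α = Δx/Fx = (8442/2809) / (33768/2809) = 1/4
check: Δy/Fy = (75423/22472) / (75423/5618) = 1/4 ✓

α = 1/4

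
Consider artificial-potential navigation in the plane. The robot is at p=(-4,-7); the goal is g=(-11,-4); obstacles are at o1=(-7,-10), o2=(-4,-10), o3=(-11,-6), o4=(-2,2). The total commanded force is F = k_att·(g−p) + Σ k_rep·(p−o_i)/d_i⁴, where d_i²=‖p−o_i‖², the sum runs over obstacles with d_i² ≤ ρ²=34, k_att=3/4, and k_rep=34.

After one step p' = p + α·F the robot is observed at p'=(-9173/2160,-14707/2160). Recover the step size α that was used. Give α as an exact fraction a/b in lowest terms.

α = 1/20

F_att = 3/4·(g−p) = 3/4·(-7,3) = (-5.2500,2.2500)
o1: d²=18 ≤ ρ²=34; F_rep = 34·(3,3)/18² = (0.3148,0.3148)
o2: d²=9 ≤ ρ²=34; F_rep = 34·(0,3)/9² = (0.0000,1.2593)
o3: d²=50 > ρ²=34 → inactive
o4: d²=85 > ρ²=34 → inactive
F = F_att + ΣF_rep = (-4.9352,3.8241)
Δp = p'−p = (-0.2468,0.1912); α = Δx/Fx = (-533/2160) / (-533/108) = 1/20
check: Δy/Fy = (413/2160) / (413/108) = 1/20 ✓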